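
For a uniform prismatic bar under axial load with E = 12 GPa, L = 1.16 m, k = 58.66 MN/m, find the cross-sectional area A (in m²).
Model: a uniform prismatic bar under axial load, so k = (A·E) / L.
Solve for A: A = (k·L) / E.
Convert to SI units:
  E = 12 GPa = 1.2 × 10¹⁰ Pa
  k = 58.66 MN/m = 5.866 × 10⁷ N/m
Substitute:
  A = ((5.866 × 10⁷) × 1.16) / (1.2 × 10¹⁰)
  A = 0.00567 m²
Final answer: A = 0.00567 m²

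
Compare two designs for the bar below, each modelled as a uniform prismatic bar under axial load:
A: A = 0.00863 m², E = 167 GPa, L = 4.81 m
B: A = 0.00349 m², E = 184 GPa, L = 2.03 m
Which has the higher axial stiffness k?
Model: a uniform prismatic bar under axial load, so k = (A·E) / L (SI units).
  A: k = (0.00863 × (1.67 × 10¹¹)) / 4.81 = 2.996 × 10⁸ N/m = 299.6 MN/m
  B: k = (0.00349 × (1.84 × 10¹¹)) / 2.03 = 3.163 × 10⁸ N/m = 316.3 MN/m
316.3 MN/m > 299.6 MN/m, so B is larger.
Final answer: B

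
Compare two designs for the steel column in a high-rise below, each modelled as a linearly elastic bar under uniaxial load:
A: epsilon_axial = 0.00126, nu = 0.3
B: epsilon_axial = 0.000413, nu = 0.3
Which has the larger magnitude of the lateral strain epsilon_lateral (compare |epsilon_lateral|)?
Model: a linearly elastic bar under uniaxial load, so epsilon_lateral = -nu·epsilon_axial (SI units).
  A: epsilon_lateral = -(0.3 × 0.00126) = -0.000378
  B: epsilon_lateral = -(0.3 × 0.000413) = -0.0001239
|epsilon_lateral|: A = 0.000378, B = 0.0001239, so A is larger in magnitude.
Final answer: A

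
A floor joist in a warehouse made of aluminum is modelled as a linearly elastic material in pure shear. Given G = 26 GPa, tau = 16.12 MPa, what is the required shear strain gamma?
Model: a linearly elastic material in pure shear, so tau = G·gamma.
Solve for gamma: gamma = tau / G.
Convert to SI units:
  G = 26 GPa = 2.6 × 10¹⁰ Pa
  tau = 16.12 MPa = 1.612 × 10⁷ Pa
Substitute:
  gamma = (1.612 × 10⁷) / (2.6 × 10¹⁰)
  gamma = 0.00062
Final answer: gamma = 0.00062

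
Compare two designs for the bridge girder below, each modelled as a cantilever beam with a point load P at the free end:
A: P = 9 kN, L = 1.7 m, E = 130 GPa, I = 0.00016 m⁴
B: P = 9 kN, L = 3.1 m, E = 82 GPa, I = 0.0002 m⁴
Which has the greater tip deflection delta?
Model: a cantilever beam with a point load P at the free end, so delta = (P·L^3) / (3·E·I) (SI units).
  A: delta = (9000 × 1.7^3) / (3 × (1.3 × 10¹¹) × 0.00016) = 0.0007086 m = 0.7086 mm
  B: delta = (9000 × 3.1^3) / (3 × (8.2 × 10¹⁰) × 0.0002) = 0.00545 m = 5.45 mm
5.45 mm > 0.7086 mm, so B is larger.
Final answer: B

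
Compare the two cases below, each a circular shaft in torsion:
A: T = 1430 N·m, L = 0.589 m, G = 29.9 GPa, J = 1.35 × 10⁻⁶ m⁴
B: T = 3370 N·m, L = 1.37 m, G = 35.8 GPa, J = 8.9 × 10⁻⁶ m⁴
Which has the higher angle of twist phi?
Model: a circular shaft in torsion, so phi = (T·L) / (G·J) (SI units).
  A: phi = (1430 × 0.589) / ((2.99 × 10¹⁰) × (1.35 × 10⁻⁶)) = 0.02087 rad = 1.196°
  B: phi = (3370 × 1.37) / ((3.58 × 10¹⁰) × (8.9 × 10⁻⁶)) = 0.01449 rad = 0.8302°
1.196° > 0.8302°, so A is larger.
Final answer: A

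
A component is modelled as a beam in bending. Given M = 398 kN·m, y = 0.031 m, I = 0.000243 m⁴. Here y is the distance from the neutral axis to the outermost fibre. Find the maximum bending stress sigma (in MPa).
Model: a beam in bending, so sigma = (M·y) / I.
Convert to SI units:
  M = 398 kN·m = 398000 N·m
Substitute:
  sigma = (398000 × 0.031) / 0.000243
  sigma = 5.077 × 10⁷ Pa
Convert: sigma = 5.077 × 10⁷ Pa = 50.77 MPa
Final answer: sigma = 50.77 MPa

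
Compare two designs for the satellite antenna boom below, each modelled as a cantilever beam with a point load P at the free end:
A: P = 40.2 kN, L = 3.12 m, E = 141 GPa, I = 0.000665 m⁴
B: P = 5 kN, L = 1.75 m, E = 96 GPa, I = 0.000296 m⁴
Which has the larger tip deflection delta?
Model: a cantilever beam with a point load P at the free end, so delta = (P·L^3) / (3·E·I) (SI units).
  A: delta = (40200 × 3.12^3) / (3 × (1.41 × 10¹¹) × 0.000665) = 0.00434 m = 4.34 mm
  B: delta = (5000 × 1.75^3) / (3 × (9.6 × 10¹⁰) × 0.000296) = 0.0003143 m = 0.3143 mm
4.34 mm > 0.3143 mm, so A is larger.
Final answer: A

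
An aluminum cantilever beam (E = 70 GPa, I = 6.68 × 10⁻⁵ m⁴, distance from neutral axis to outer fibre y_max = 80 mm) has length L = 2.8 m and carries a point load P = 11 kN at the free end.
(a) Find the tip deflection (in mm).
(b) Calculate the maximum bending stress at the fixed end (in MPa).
(a) Tip deflection of a cantilever with an end point load: δ = P·L^3 / (3·E·I). Convert P = 11 kN = 11000 N, E = 70 GPa = 7 × 10¹⁰ Pa.
  δ = (11000 × 2.8^3) / (3 × (7 × 10¹⁰) × (6.68 × 10⁻⁵)) = 0.01721 m = 17.21 mm
(b) Maximum bending moment at the fixed end: M = P·L = 11000 × 2.8 = 30800 N·m. Convert y_max = 80 mm = 0.08 m.
  σ = M·y_max / I = (30800 × 0.08) / (6.68 × 10⁻⁵) = 3.689 × 10⁷ Pa = 36.89 MPa
Final answer: (a) δ = 17.21 mm, (b) σ = 36.89 MPa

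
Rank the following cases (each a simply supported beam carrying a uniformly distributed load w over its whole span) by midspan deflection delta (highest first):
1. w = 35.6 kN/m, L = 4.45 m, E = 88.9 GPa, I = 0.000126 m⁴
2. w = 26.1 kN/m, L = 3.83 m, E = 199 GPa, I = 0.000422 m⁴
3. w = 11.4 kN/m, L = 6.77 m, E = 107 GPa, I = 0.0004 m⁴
Model: a simply supported beam carrying a uniformly distributed load w over its whole span, so delta = (5·w·L^4) / (384·E·I) (SI units).
  Case 1: delta = (5 × 35600 × 4.45^4) / (384 × (8.89 × 10¹⁰) × 0.000126) = 0.01623 m = 16.23 mm
  Case 2: delta = (5 × 26100 × 3.83^4) / (384 × (1.99 × 10¹¹) × 0.000422) = 0.0008708 m = 0.8708 mm
  Case 3: delta = (5 × 11400 × 6.77^4) / (384 × (1.07 × 10¹¹) × 0.0004) = 0.007285 m = 7.285 mm
Ordering: 16.23 mm (case 1) > 7.285 mm (case 3) > 0.8708 mm (case 2)
Final answer: 1, 3, 2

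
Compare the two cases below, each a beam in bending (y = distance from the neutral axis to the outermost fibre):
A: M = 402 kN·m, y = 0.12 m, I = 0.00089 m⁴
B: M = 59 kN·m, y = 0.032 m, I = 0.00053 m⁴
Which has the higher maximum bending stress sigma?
Model: a beam in bending (y = distance from the neutral axis to the outermost fibre), so sigma = (M·y) / I (SI units).
  A: sigma = (402000 × 0.12) / 0.00089 = 5.42 × 10⁷ Pa = 54.2 MPa
  B: sigma = (59000 × 0.032) / 0.00053 = 3.562 × 10⁶ Pa = 3.562 MPa
54.2 MPa > 3.562 MPa, so A is larger.
Final answer: A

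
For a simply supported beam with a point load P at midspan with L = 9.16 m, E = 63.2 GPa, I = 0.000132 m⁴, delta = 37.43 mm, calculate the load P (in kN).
Model: a simply supported beam with a point load P at midspan, so delta = (P·L^3) / (48·E·I).
Solve for P: P = (48·delta·E·I) / L^3.
Convert to SI units:
  E = 63.2 GPa = 6.32 × 10¹⁰ Pa
  delta = 37.43 mm = 0.03743 m
Substitute:
  P = (48 × 0.03743 × (6.32 × 10¹⁰) × 0.000132) / 9.16^3
  P = 19500 N
Convert: P = 19500 N = 19.5 kN
Final answer: P = 19.5 kN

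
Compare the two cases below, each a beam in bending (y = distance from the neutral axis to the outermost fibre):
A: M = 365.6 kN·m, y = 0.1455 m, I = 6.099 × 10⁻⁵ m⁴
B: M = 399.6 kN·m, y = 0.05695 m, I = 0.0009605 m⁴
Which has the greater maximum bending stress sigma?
Model: a beam in bending (y = distance from the neutral axis to the outermost fibre), so sigma = (M·y) / I (SI units).
  A: sigma = (365600 × 0.1455) / (6.099 × 10⁻⁵) = 8.722 × 10⁸ Pa = 872.2 MPa
  B: sigma = (399600 × 0.05695) / 0.0009605 = 2.369 × 10⁷ Pa = 23.69 MPa
872.2 MPa > 23.69 MPa, so A is larger.
Final answer: A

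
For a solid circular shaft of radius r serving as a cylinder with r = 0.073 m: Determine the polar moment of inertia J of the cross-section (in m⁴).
Model: a solid circular shaft of radius r, so J = (π·r^4) / 2.
Substitute:
  J = (π × 0.073^4) / 2
  J = 4.461 × 10⁻⁵ m⁴
Final answer: J = 4.461 × 10⁻⁵ m⁴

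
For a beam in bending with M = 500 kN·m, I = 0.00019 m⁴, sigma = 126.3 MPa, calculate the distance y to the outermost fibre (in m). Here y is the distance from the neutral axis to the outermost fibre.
Model: a beam in bending, so sigma = (M·y) / I.
Solve for y: y = (sigma·I) / M.
Convert to SI units:
  M = 500 kN·m = 500000 N·m
  sigma = 126.3 MPa = 1.263 × 10⁸ Pa
Substitute:
  y = ((1.263 × 10⁸) × 0.00019) / 500000
  y = 0.04799 m
Final answer: y = 0.04799 m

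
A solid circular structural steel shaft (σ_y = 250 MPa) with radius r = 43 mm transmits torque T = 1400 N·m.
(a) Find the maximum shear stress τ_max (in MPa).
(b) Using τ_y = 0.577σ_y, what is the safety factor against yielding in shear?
(a) For a solid circular shaft, τ_max = T·r/J with J = π·r^4/2, i.e. τ_max = 2·T / (π·r^3). Convert r = 43 mm = 0.043 m.
  τ_max = (2 × 1400) / (π × 0.043^3) = 1.121 × 10⁷ Pa = 11.21 MPa
(b) τ_y = 0.577 × 250 = 144.25 MPa
  SF = τ_y/τ_max = 144.25 / 11.21 = 12.87
Final answer: (a) τ_max = 11.21 MPa, (b) SF = 12.87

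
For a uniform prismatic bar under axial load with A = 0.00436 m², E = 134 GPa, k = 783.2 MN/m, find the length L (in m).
Model: a uniform prismatic bar under axial load, so k = (A·E) / L.
Solve for L: L = (A·E) / k.
Convert to SI units:
  E = 134 GPa = 1.34 × 10¹¹ Pa
  k = 783.2 MN/m = 7.832 × 10⁸ N/m
Substitute:
  L = (0.00436 × (1.34 × 10¹¹)) / (7.832 × 10⁸)
  L = 0.746 m
Final answer: L = 0.746 m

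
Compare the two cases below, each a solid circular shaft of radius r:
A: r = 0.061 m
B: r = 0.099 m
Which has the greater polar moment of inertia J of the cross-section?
Model: a solid circular shaft of radius r, so J = (π·r^4) / 2 (SI units).
  A: J = (π × 0.061^4) / 2 = 2.175 × 10⁻⁵ m⁴
  B: J = (π × 0.099^4) / 2 = 0.0001509 m⁴
0.0001509 m⁴ > 2.175 × 10⁻⁵ m⁴, so B is larger.
Final answer: B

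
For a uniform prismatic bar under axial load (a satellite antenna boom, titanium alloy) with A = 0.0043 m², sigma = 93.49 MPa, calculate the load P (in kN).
Model: a uniform prismatic bar under axial load, so sigma = P / A.
Solve for P: P = sigma·A.
Convert to SI units:
  sigma = 93.49 MPa = 9.349 × 10⁷ Pa
Substitute:
  P = (9.349 × 10⁷) × 0.0043
  P = 402000 N
Convert: P = 402000 N = 402 kN
Final answer: P = 402 kN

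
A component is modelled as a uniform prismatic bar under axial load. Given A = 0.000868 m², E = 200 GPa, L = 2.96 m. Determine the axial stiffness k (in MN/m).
Model: a uniform prismatic bar under axial load, so k = (A·E) / L.
Convert to SI units:
  E = 200 GPa = 2 × 10¹¹ Pa
Substitute:
  k = (0.000868 × (2 × 10¹¹)) / 2.96
  k = 5.865 × 10⁷ N/m
Convert: k = 5.865 × 10⁷ N/m = 58.65 MN/m
Final answer: k = 58.65 MN/m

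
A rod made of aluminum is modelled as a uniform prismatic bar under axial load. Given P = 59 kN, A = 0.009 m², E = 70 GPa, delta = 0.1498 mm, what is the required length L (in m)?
Model: a uniform prismatic bar under axial load, so delta = (P·L) / (A·E).
Solve for L: L = (delta·A·E) / P.
Convert to SI units:
  P = 59 kN = 59000 N
  E = 70 GPa = 7 × 10¹⁰ Pa
  delta = 0.1498 mm = 0.0001498 m
Substitute:
  L = (0.0001498 × 0.009 × (7 × 10¹⁰)) / 59000
  L = 1.6 m
Final answer: L = 1.6 m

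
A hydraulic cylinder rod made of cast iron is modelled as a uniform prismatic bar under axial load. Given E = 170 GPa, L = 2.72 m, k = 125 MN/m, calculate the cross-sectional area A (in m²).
Model: a uniform prismatic bar under axial load, so k = (A·E) / L.
Solve for A: A = (k·L) / E.
Convert to SI units:
  E = 170 GPa = 1.7 × 10¹¹ Pa
  k = 125 MN/m = 1.25 × 10⁸ N/m
Substitute:
  A = ((1.25 × 10⁸) × 2.72) / (1.7 × 10¹¹)
  A = 0.002 m²
Final answer: A = 0.002 m²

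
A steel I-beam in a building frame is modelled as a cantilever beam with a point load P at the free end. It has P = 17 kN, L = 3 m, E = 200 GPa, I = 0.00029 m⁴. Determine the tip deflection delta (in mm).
Model: a cantilever beam with a point load P at the free end, so delta = (P·L^3) / (3·E·I).
Convert to SI units:
  P = 17 kN = 17000 N
  E = 200 GPa = 2 × 10¹¹ Pa
Substitute:
  delta = (17000 × 3^3) / (3 × (2 × 10¹¹) × 0.00029)
  delta = 0.002638 m
Convert: delta = 0.002638 m = 2.638 mm
Final answer: delta = 2.638 mm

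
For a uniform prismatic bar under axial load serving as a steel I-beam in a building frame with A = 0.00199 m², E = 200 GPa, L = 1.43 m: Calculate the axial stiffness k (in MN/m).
Model: a uniform prismatic bar under axial load, so k = (A·E) / L.
Convert to SI units:
  E = 200 GPa = 2 × 10¹¹ Pa
Substitute:
  k = (0.00199 × (2 × 10¹¹)) / 1.43
  k = 2.783 × 10⁸ N/m
Convert: k = 2.783 × 10⁸ N/m = 278.3 MN/m
Final answer: k = 278.3 MN/m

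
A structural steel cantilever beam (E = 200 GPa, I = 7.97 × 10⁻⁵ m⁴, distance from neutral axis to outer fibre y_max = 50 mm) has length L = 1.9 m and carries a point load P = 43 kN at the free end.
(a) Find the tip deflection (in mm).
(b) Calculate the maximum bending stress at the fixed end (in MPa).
(a) Tip deflection of a cantilever with an end point load: δ = P·L^3 / (3·E·I). Convert P = 43 kN = 43000 N, E = 200 GPa = 2 × 10¹¹ Pa.
  δ = (43000 × 1.9^3) / (3 × (2 × 10¹¹) × (7.97 × 10⁻⁵)) = 0.006168 m = 6.168 mm
(b) Maximum bending moment at the fixed end: M = P·L = 43000 × 1.9 = 81700 N·m. Convert y_max = 50 mm = 0.05 m.
  σ = M·y_max / I = (81700 × 0.05) / (7.97 × 10⁻⁵) = 5.125 × 10⁷ Pa = 51.25 MPa
Final answer: (a) δ = 6.168 mm, (b) σ = 51.25 MPa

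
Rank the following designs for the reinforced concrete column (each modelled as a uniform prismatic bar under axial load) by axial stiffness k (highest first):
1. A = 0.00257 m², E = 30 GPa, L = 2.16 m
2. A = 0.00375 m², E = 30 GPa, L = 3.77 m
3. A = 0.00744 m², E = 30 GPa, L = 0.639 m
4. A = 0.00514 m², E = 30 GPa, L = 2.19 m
Model: a uniform prismatic bar under axial load, so k = (A·E) / L (SI units).
  Case 1: k = (0.00257 × (3 × 10¹⁰)) / 2.16 = 3.569 × 10⁷ N/m = 35.69 MN/m
  Case 2: k = (0.00375 × (3 × 10¹⁰)) / 3.77 = 2.984 × 10⁷ N/m = 29.84 MN/m
  Case 3: k = (0.00744 × (3 × 10¹⁰)) / 0.639 = 3.493 × 10⁸ N/m = 349.3 MN/m
  Case 4: k = (0.00514 × (3 × 10¹⁰)) / 2.19 = 7.041 × 10⁷ N/m = 70.41 MN/m
Ordering: 349.3 MN/m (case 3) > 70.41 MN/m (case 4) > 35.69 MN/m (case 1) > 29.84 MN/m (case 2)
Final answer: 3, 4, 1, 2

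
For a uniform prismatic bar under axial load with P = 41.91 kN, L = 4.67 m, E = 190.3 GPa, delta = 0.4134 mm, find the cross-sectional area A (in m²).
Model: a uniform prismatic bar under axial load, so delta = (P·L) / (A·E).
Solve for A: A = (P·L) / (delta·E).
Convert to SI units:
  P = 41.91 kN = 41910 N
  E = 190.3 GPa = 1.903 × 10¹¹ Pa
  delta = 0.4134 mm = 0.0004134 m
Substitute:
  A = (41910 × 4.67) / (0.0004134 × (1.903 × 10¹¹))
  A = 0.002488 m²
Final answer: A = 0.002488 m²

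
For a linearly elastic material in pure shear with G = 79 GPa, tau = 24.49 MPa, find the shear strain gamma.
Model: a linearly elastic material in pure shear, so tau = G·gamma.
Solve for gamma: gamma = tau / G.
Convert to SI units:
  G = 79 GPa = 7.9 × 10¹⁰ Pa
  tau = 24.49 MPa = 2.449 × 10⁷ Pa
Substitute:
  gamma = (2.449 × 10⁷) / (7.9 × 10¹⁰)
  gamma = 0.00031
Final answer: gamma = 0.00031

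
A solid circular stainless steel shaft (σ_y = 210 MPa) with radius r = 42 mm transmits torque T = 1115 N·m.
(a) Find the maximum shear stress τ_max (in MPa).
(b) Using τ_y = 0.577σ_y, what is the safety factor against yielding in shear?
(a) For a solid circular shaft, τ_max = T·r/J with J = π·r^4/2, i.e. τ_max = 2·T / (π·r^3). Convert r = 42 mm = 0.042 m.
  τ_max = (2 × 1115) / (π × 0.042^3) = 9.581 × 10⁶ Pa = 9.581 MPa
(b) τ_y = 0.577 × 210 = 121.17 MPa
  SF = τ_y/τ_max = 121.17 / 9.581 = 12.65
Final answer: (a) τ_max = 9.581 MPa, (b) SF = 12.65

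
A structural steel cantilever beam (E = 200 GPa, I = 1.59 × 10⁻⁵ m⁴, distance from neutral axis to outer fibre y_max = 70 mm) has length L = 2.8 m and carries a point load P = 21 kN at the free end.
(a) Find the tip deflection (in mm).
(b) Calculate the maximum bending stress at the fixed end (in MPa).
(a) Tip deflection of a cantilever with an end point load: δ = P·L^3 / (3·E·I). Convert P = 21 kN = 21000 N, E = 200 GPa = 2 × 10¹¹ Pa.
  δ = (21000 × 2.8^3) / (3 × (2 × 10¹¹) × (1.59 × 10⁻⁵)) = 0.04832 m = 48.32 mm
(b) Maximum bending moment at the fixed end: M = P·L = 21000 × 2.8 = 58800 N·m. Convert y_max = 70 mm = 0.07 m.
  σ = M·y_max / I = (58800 × 0.07) / (1.59 × 10⁻⁵) = 2.589 × 10⁸ Pa = 258.9 MPa
Final answer: (a) δ = 48.32 mm, (b) σ = 258.9 MPa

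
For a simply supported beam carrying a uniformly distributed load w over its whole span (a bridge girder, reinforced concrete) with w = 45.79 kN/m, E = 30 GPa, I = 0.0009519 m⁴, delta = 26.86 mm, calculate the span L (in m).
Model: a simply supported beam carrying a uniformly distributed load w over its whole span, so delta = (5·w·L^4) / (384·E·I).
Solve for L: L = ((384·delta·E·I) / (5·w))^(1/4).
Convert to SI units:
  w = 45.79 kN/m = 45790 N/m
  E = 30 GPa = 3 × 10¹⁰ Pa
  delta = 26.86 mm = 0.02686 m
Substitute:
  L = ((384 × 0.02686 × (3 × 10¹⁰) × 0.0009519) / (5 × 45790))^(1/4)
  L = 5.989 m
Final answer: L = 5.989 m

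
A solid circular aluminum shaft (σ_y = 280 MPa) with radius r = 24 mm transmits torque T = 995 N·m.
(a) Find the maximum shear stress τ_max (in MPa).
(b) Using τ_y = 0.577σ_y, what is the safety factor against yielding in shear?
(a) For a solid circular shaft, τ_max = T·r/J with J = π·r^4/2, i.e. τ_max = 2·T / (π·r^3). Convert r = 24 mm = 0.024 m.
  τ_max = (2 × 995) / (π × 0.024^3) = 4.582 × 10⁷ Pa = 45.82 MPa
(b) τ_y = 0.577 × 280 = 161.56 MPa
  SF = τ_y/τ_max = 161.56 / 45.82 = 3.526
Final answer: (a) τ_max = 45.82 MPa, (b) SF = 3.526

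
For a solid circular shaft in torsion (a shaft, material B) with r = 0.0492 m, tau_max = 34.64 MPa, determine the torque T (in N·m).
Model: a solid circular shaft in torsion, so tau_max = (2·T) / (π·r^3).
Solve for T: T = (π·tau_max·r^3) / 2.
Convert to SI units:
  tau_max = 34.64 MPa = 3.464 × 10⁷ Pa
Substitute:
  T = (π × (3.464 × 10⁷) × 0.0492^3) / 2
  T = 6480 N·m
Final answer: T = 6480 N·m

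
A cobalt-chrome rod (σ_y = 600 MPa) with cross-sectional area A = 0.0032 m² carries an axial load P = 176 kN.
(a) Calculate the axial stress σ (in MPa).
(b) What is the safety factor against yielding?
(a) Axial stress σ = P/A. Convert P = 176 kN = 176000 N.
  σ = 176000 / 0.0032 = 5.5 × 10⁷ Pa = 55 MPa
(b) Safety factor SF = σ_y/σ = 600 / 55 = 10.91
Final answer: (a) σ = 55 MPa, (b) SF = 10.91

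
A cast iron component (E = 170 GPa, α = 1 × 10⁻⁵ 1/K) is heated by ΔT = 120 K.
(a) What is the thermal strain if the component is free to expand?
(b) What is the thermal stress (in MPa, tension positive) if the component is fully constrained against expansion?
(a) Free thermal strain ε_th = α·ΔT = (1 × 10⁻⁵) × 120 = 0.0012
(b) Fully constrained, the expansion is suppressed, so σ = -E·α·ΔT. Convert E = 170 GPa = 1.7 × 10¹¹ Pa.
  σ = -(1.7 × 10¹¹) × (1 × 10⁻⁵) × 120 = -2.04 × 10⁸ Pa = -204 MPa (compressive)
Final answer: (a) ε_th = 0.0012, (b) σ = -204 MPa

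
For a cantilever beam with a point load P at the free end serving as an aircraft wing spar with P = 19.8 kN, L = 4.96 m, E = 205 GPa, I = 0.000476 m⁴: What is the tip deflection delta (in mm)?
Model: a cantilever beam with a point load P at the free end, so delta = (P·L^3) / (3·E·I).
Convert to SI units:
  P = 19.8 kN = 19800 N
  E = 205 GPa = 2.05 × 10¹¹ Pa
Substitute:
  delta = (19800 × 4.96^3) / (3 × (2.05 × 10¹¹) × 0.000476)
  delta = 0.008253 m
Convert: delta = 0.008253 m = 8.253 mm
Final answer: delta = 8.253 mm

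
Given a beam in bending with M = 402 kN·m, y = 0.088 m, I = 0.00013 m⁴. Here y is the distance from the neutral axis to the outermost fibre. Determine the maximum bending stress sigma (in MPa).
Model: a beam in bending, so sigma = (M·y) / I.
Convert to SI units:
  M = 402 kN·m = 402000 N·m
Substitute:
  sigma = (402000 × 0.088) / 0.00013
  sigma = 2.721 × 10⁸ Pa
Convert: sigma = 2.721 × 10⁸ Pa = 272.1 MPa
Final answer: sigma = 272.1 MPa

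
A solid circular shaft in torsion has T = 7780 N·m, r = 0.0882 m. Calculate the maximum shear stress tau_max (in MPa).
Model: a solid circular shaft in torsion, so tau_max = (2·T) / (π·r^3).
Substitute:
  tau_max = (2 × 7780) / (π × 0.0882^3)
  tau_max = 7.219 × 10⁶ Pa
Convert: tau_max = 7.219 × 10⁶ Pa = 7.219 MPa
Final answer: tau_max = 7.219 MPa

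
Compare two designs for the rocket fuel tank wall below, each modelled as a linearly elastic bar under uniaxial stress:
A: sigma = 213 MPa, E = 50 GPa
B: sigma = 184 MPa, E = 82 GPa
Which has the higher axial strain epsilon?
Model: a linearly elastic bar under uniaxial stress, so epsilon = sigma / E (SI units).
  A: epsilon = (2.13 × 10⁸) / (5 × 10¹⁰) = 0.00426
  B: epsilon = (1.84 × 10⁸) / (8.2 × 10¹⁰) = 0.002244
0.00426 > 0.002244, so A is larger.
Final answer: A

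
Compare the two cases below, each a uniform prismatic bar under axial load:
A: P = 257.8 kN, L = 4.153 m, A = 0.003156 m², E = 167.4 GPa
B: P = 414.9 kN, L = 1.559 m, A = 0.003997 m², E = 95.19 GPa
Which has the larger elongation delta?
Model: a uniform prismatic bar under axial load, so delta = (P·L) / (A·E) (SI units).
  A: delta = (257800 × 4.153) / (0.003156 × (1.674 × 10¹¹)) = 0.002027 m = 2.027 mm
  B: delta = (414900 × 1.559) / (0.003997 × (9.519 × 10¹⁰)) = 0.0017 m = 1.7 mm
2.027 mm > 1.7 mm, so A is larger.
Final answer: A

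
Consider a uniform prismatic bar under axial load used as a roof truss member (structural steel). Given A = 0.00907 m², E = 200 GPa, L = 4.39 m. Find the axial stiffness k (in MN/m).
Model: a uniform prismatic bar under axial load, so k = (A·E) / L.
Convert to SI units:
  E = 200 GPa = 2 × 10¹¹ Pa
Substitute:
  k = (0.00907 × (2 × 10¹¹)) / 4.39
  k = 4.132 × 10⁸ N/m
Convert: k = 4.132 × 10⁸ N/m = 413.2 MN/m
Final answer: k = 413.2 MN/m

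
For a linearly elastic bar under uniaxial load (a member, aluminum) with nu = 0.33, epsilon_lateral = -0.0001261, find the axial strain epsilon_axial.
Model: a linearly elastic bar under uniaxial load, so epsilon_lateral = -nu·epsilon_axial.
Solve for epsilon_axial: epsilon_axial = -epsilon_lateral / nu.
Substitute:
  epsilon_axial = -(-0.0001261) / 0.33
  epsilon_axial = 0.0003821
Final answer: epsilon_axial = 0.0003821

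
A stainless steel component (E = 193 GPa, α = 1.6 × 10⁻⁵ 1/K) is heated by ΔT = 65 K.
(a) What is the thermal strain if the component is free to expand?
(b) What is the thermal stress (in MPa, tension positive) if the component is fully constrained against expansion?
(a) Free thermal strain ε_th = α·ΔT = (1.6 × 10⁻⁵) × 65 = 0.00104
(b) Fully constrained, the expansion is suppressed, so σ = -E·α·ΔT. Convert E = 193 GPa = 1.93 × 10¹¹ Pa.
  σ = -(1.93 × 10¹¹) × (1.6 × 10⁻⁵) × 65 = -2.007 × 10⁸ Pa = -200.7 MPa (compressive)
Final answer: (a) ε_th = 0.00104, (b) σ = -200.7 MPa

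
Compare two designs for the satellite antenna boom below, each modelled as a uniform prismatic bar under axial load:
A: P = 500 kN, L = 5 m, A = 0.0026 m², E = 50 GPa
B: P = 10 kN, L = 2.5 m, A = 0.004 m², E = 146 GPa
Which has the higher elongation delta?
Model: a uniform prismatic bar under axial load, so delta = (P·L) / (A·E) (SI units).
  A: delta = (500000 × 5) / (0.0026 × (5 × 10¹⁰)) = 0.01923 m = 19.23 mm
  B: delta = (10000 × 2.5) / (0.004 × (1.46 × 10¹¹)) = 4.281 × 10⁻⁵ m = 0.04281 mm
19.23 mm > 0.04281 mm, so A is larger.
Final answer: A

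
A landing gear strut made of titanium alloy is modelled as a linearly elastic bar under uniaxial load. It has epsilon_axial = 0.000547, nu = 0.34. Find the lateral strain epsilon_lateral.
Model: a linearly elastic bar under uniaxial load, so epsilon_lateral = -nu·epsilon_axial.
Substitute:
  epsilon_lateral = -(0.34 × 0.000547)
  epsilon_lateral = -0.000186
Final answer: epsilon_lateral = -0.000186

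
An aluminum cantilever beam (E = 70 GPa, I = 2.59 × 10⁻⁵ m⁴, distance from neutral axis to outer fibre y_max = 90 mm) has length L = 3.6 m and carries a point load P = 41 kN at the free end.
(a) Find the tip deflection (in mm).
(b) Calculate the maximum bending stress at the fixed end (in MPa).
(a) Tip deflection of a cantilever with an end point load: δ = P·L^3 / (3·E·I). Convert P = 41 kN = 41000 N, E = 70 GPa = 7 × 10¹⁰ Pa.
  δ = (41000 × 3.6^3) / (3 × (7 × 10¹⁰) × (2.59 × 10⁻⁵)) = 0.3517 m = 351.7 mm
(b) Maximum bending moment at the fixed end: M = P·L = 41000 × 3.6 = 147600 N·m. Convert y_max = 90 mm = 0.09 m.
  σ = M·y_max / I = (147600 × 0.09) / (2.59 × 10⁻⁵) = 5.129 × 10⁸ Pa = 512.9 MPa
Final answer: (a) δ = 351.7 mm, (b) σ = 512.9 MPa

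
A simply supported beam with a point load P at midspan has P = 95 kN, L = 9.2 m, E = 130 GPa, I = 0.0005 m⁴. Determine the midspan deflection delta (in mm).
Model: a simply supported beam with a point load P at midspan, so delta = (P·L^3) / (48·E·I).
Convert to SI units:
  P = 95 kN = 95000 N
  E = 130 GPa = 1.3 × 10¹¹ Pa
Substitute:
  delta = (95000 × 9.2^3) / (48 × (1.3 × 10¹¹) × 0.0005)
  delta = 0.02371 m
Convert: delta = 0.02371 m = 23.71 mm
Final answer: delta = 23.71 mm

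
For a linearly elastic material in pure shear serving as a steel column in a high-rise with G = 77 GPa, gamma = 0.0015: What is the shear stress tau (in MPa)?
Model: a linearly elastic material in pure shear, so tau = G·gamma.
Convert to SI units:
  G = 77 GPa = 7.7 × 10¹⁰ Pa
Substitute:
  tau = (7.7 × 10¹⁰) × 0.0015
  tau = 1.155 × 10⁸ Pa
Convert: tau = 1.155 × 10⁸ Pa = 115.5 MPa
Final answer: tau = 115.5 MPa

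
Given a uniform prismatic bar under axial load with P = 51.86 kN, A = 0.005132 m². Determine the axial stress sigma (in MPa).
Model: a uniform prismatic bar under axial load, so sigma = P / A.
Convert to SI units:
  P = 51.86 kN = 51860 N
Substitute:
  sigma = 51860 / 0.005132
  sigma = 1.011 × 10⁷ Pa
Convert: sigma = 1.011 × 10⁷ Pa = 10.11 MPa
Final answer: sigma = 10.11 MPa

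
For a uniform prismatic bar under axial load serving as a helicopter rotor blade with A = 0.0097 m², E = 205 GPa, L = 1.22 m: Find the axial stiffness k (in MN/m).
Model: a uniform prismatic bar under axial load, so k = (A·E) / L.
Convert to SI units:
  E = 205 GPa = 2.05 × 10¹¹ Pa
Substitute:
  k = (0.0097 × (2.05 × 10¹¹)) / 1.22
  k = 1.63 × 10⁹ N/m
Convert: k = 1.63 × 10⁹ N/m = 1630 MN/m
Final answer: k = 1630 MN/m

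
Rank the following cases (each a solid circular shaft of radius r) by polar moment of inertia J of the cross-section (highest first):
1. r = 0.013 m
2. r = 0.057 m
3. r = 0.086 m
Model: a solid circular shaft of radius r, so J = (π·r^4) / 2 (SI units).
  Case 1: J = (π × 0.013^4) / 2 = 4.486 × 10⁻⁸ m⁴
  Case 2: J = (π × 0.057^4) / 2 = 1.658 × 10⁻⁵ m⁴
  Case 3: J = (π × 0.086^4) / 2 = 8.592 × 10⁻⁵ m⁴
Ordering: 8.592 × 10⁻⁵ m⁴ (case 3) > 1.658 × 10⁻⁵ m⁴ (case 2) > 4.486 × 10⁻⁸ m⁴ (case 1)
Final answer: 3, 2, 1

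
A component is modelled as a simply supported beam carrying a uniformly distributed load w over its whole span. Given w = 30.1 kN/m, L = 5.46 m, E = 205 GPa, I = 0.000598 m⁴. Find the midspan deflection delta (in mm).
Model: a simply supported beam carrying a uniformly distributed load w over its whole span, so delta = (5·w·L^4) / (384·E·I).
Convert to SI units:
  w = 30.1 kN/m = 30100 N/m
  E = 205 GPa = 2.05 × 10¹¹ Pa
Substitute:
  delta = (5 × 30100 × 5.46^4) / (384 × (2.05 × 10¹¹) × 0.000598)
  delta = 0.002841 m
Convert: delta = 0.002841 m = 2.841 mm
Final answer: delta = 2.841 mm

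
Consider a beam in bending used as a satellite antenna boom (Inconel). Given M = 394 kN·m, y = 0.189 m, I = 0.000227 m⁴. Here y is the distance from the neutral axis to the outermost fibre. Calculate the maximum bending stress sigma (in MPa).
Model: a beam in bending, so sigma = (M·y) / I.
Convert to SI units:
  M = 394 kN·m = 394000 N·m
Substitute:
  sigma = (394000 × 0.189) / 0.000227
  sigma = 3.28 × 10⁸ Pa
Convert: sigma = 3.28 × 10⁸ Pa = 328 MPa
Final answer: sigma = 328 MPa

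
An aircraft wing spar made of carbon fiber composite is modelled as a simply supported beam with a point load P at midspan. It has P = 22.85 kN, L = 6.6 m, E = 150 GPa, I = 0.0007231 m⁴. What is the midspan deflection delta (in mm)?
Model: a simply supported beam with a point load P at midspan, so delta = (P·L^3) / (48·E·I).
Convert to SI units:
  P = 22.85 kN = 22850 N
  E = 150 GPa = 1.5 × 10¹¹ Pa
Substitute:
  delta = (22850 × 6.6^3) / (48 × (1.5 × 10¹¹) × 0.0007231)
  delta = 0.001262 m
Convert: delta = 0.001262 m = 1.262 mm
Final answer: delta = 1.262 mm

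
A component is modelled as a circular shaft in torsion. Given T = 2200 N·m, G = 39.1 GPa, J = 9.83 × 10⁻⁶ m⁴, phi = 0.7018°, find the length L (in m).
Model: a circular shaft in torsion, so phi = (T·L) / (G·J).
Solve for L: L = (phi·G·J) / T.
Convert to SI units:
  G = 39.1 GPa = 3.91 × 10¹⁰ Pa
  phi = 0.7018° = 0.01225 rad
Substitute:
  L = (0.01225 × (3.91 × 10¹⁰) × (9.83 × 10⁻⁶)) / 2200
  L = 2.14 m
Final answer: L = 2.14 m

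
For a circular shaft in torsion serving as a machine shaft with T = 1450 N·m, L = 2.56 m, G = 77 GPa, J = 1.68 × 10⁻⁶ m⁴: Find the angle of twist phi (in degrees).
Model: a circular shaft in torsion, so phi = (T·L) / (G·J).
Convert to SI units:
  G = 77 GPa = 7.7 × 10¹⁰ Pa
Substitute:
  phi = (1450 × 2.56) / ((7.7 × 10¹⁰) × (1.68 × 10⁻⁶))
  phi = 0.0287 rad
Convert to degrees: phi = 0.0287 × 180/π = 1.644°
Final answer: phi = 1.644°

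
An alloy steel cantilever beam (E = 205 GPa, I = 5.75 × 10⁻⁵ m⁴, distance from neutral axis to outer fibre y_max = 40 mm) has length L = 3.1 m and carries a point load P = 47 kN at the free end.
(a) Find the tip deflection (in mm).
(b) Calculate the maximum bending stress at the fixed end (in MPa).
(a) Tip deflection of a cantilever with an end point load: δ = P·L^3 / (3·E·I). Convert P = 47 kN = 47000 N, E = 205 GPa = 2.05 × 10¹¹ Pa.
  δ = (47000 × 3.1^3) / (3 × (2.05 × 10¹¹) × (5.75 × 10⁻⁵)) = 0.03959 m = 39.59 mm
(b) Maximum bending moment at the fixed end: M = P·L = 47000 × 3.1 = 145700 N·m. Convert y_max = 40 mm = 0.04 m.
  σ = M·y_max / I = (145700 × 0.04) / (5.75 × 10⁻⁵) = 1.014 × 10⁸ Pa = 101.4 MPa
Final answer: (a) δ = 39.59 mm, (b) σ = 101.4 MPa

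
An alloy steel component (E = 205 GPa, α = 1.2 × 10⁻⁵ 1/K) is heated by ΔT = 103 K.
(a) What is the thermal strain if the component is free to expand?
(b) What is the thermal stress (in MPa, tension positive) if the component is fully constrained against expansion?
(a) Free thermal strain ε_th = α·ΔT = (1.2 × 10⁻⁵) × 103 = 0.001236
(b) Fully constrained, the expansion is suppressed, so σ = -E·α·ΔT. Convert E = 205 GPa = 2.05 × 10¹¹ Pa.
  σ = -(2.05 × 10¹¹) × (1.2 × 10⁻⁵) × 103 = -2.534 × 10⁸ Pa = -253.4 MPa (compressive)
Final answer: (a) ε_th = 0.001236, (b) σ = -253.4 MPa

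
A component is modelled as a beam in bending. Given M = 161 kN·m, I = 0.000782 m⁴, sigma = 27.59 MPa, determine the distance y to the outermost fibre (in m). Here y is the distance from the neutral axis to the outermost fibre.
Model: a beam in bending, so sigma = (M·y) / I.
Solve for y: y = (sigma·I) / M.
Convert to SI units:
  M = 161 kN·m = 161000 N·m
  sigma = 27.59 MPa = 2.759 × 10⁷ Pa
Substitute:
  y = ((2.759 × 10⁷) × 0.000782) / 161000
  y = 0.134 m
Final answer: y = 0.134 m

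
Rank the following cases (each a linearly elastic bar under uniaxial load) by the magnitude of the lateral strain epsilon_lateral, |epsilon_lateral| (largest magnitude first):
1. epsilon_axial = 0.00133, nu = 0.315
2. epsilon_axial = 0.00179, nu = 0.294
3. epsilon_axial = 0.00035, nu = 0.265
Model: a linearly elastic bar under uniaxial load, so epsilon_lateral = -nu·epsilon_axial (SI units).
  Case 1: epsilon_lateral = -(0.315 × 0.00133) = -0.000419
  Case 2: epsilon_lateral = -(0.294 × 0.00179) = -0.0005263
  Case 3: epsilon_lateral = -(0.265 × 0.00035) = -9.275 × 10⁻⁵
Ordering by |epsilon_lateral|: 0.0005263 (case 2) > 0.000419 (case 1) > 9.275 × 10⁻⁵ (case 3)
Final answer: 2, 1, 3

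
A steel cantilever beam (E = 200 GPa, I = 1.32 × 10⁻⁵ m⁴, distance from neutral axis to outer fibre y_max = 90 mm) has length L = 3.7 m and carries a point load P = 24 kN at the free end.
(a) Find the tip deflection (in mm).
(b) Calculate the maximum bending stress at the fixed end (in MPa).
(a) Tip deflection of a cantilever with an end point load: δ = P·L^3 / (3·E·I). Convert P = 24 kN = 24000 N, E = 200 GPa = 2 × 10¹¹ Pa.
  δ = (24000 × 3.7^3) / (3 × (2 × 10¹¹) × (1.32 × 10⁻⁵)) = 0.1535 m = 153.5 mm
(b) Maximum bending moment at the fixed end: M = P·L = 24000 × 3.7 = 88800 N·m. Convert y_max = 90 mm = 0.09 m.
  σ = M·y_max / I = (88800 × 0.09) / (1.32 × 10⁻⁵) = 6.055 × 10⁸ Pa = 605.5 MPa
Final answer: (a) δ = 153.5 mm, (b) σ = 605.5 MPa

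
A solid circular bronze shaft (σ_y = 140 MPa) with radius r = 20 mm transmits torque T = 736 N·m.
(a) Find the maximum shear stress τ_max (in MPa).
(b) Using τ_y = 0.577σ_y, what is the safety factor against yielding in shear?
(a) For a solid circular shaft, τ_max = T·r/J with J = π·r^4/2, i.e. τ_max = 2·T / (π·r^3). Convert r = 20 mm = 0.02 m.
  τ_max = (2 × 736) / (π × 0.02^3) = 5.857 × 10⁷ Pa = 58.57 MPa
(b) τ_y = 0.577 × 140 = 80.78 MPa
  SF = τ_y/τ_max = 80.78 / 58.57 = 1.379
Final answer: (a) τ_max = 58.57 MPa, (b) SF = 1.379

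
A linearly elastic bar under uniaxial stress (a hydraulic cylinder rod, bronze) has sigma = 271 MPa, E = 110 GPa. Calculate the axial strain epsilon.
Model: a linearly elastic bar under uniaxial stress, so epsilon = sigma / E.
Convert to SI units:
  sigma = 271 MPa = 2.71 × 10⁸ Pa
  E = 110 GPa = 1.1 × 10¹¹ Pa
Substitute:
  epsilon = (2.71 × 10⁸) / (1.1 × 10¹¹)
  epsilon = 0.002464
Final answer: epsilon = 0.002464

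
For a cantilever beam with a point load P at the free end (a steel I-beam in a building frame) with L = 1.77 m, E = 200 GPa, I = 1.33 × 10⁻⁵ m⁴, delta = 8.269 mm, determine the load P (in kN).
Model: a cantilever beam with a point load P at the free end, so delta = (P·L^3) / (3·E·I).
Solve for P: P = (3·delta·E·I) / L^3.
Convert to SI units:
  E = 200 GPa = 2 × 10¹¹ Pa
  delta = 8.269 mm = 0.008269 m
Substitute:
  P = (3 × 0.008269 × (2 × 10¹¹) × (1.33 × 10⁻⁵)) / 1.77^3
  P = 11900 N
Convert: P = 11900 N = 11.9 kN
Final answer: P = 11.9 kN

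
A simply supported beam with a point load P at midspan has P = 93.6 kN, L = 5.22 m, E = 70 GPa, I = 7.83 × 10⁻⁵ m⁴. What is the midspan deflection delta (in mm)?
Model: a simply supported beam with a point load P at midspan, so delta = (P·L^3) / (48·E·I).
Convert to SI units:
  P = 93.6 kN = 93600 N
  E = 70 GPa = 7 × 10¹⁰ Pa
Substitute:
  delta = (93600 × 5.22^3) / (48 × (7 × 10¹⁰) × (7.83 × 10⁻⁵))
  delta = 0.0506 m
Convert: delta = 0.0506 m = 50.6 mm
Final answer: delta = 50.6 mm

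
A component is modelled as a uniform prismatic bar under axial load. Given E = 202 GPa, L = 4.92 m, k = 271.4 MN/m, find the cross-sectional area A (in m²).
Model: a uniform prismatic bar under axial load, so k = (A·E) / L.
Solve for A: A = (k·L) / E.
Convert to SI units:
  E = 202 GPa = 2.02 × 10¹¹ Pa
  k = 271.4 MN/m = 2.714 × 10⁸ N/m
Substitute:
  A = ((2.714 × 10⁸) × 4.92) / (2.02 × 10¹¹)
  A = 0.00661 m²
Final answer: A = 0.00661 m²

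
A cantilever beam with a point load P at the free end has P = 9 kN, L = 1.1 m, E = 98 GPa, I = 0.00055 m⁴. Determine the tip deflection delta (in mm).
Model: a cantilever beam with a point load P at the free end, so delta = (P·L^3) / (3·E·I).
Convert to SI units:
  P = 9 kN = 9000 N
  E = 98 GPa = 9.8 × 10¹⁰ Pa
Substitute:
  delta = (9000 × 1.1^3) / (3 × (9.8 × 10¹⁰) × 0.00055)
  delta = 7.408 × 10⁻⁵ m
Convert: delta = 7.408 × 10⁻⁵ m = 0.07408 mm
Final answer: delta = 0.07408 mm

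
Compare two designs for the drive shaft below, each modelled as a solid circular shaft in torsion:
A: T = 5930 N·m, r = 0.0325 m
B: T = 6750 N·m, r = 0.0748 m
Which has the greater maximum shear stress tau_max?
Model: a solid circular shaft in torsion, so tau_max = (2·T) / (π·r^3) (SI units).
  A: tau_max = (2 × 5930) / (π × 0.0325^3) = 1.1 × 10⁸ Pa = 110 MPa
  B: tau_max = (2 × 6750) / (π × 0.0748^3) = 1.027 × 10⁷ Pa = 10.27 MPa
110 MPa > 10.27 MPa, so A is larger.
Final answer: A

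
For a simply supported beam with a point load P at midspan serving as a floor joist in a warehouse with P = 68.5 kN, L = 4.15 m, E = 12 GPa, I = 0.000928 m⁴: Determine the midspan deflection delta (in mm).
Model: a simply supported beam with a point load P at midspan, so delta = (P·L^3) / (48·E·I).
Convert to SI units:
  P = 68.5 kN = 68500 N
  E = 12 GPa = 1.2 × 10¹⁰ Pa
Substitute:
  delta = (68500 × 4.15^3) / (48 × (1.2 × 10¹⁰) × 0.000928)
  delta = 0.009159 m
Convert: delta = 0.009159 m = 9.159 mm
Final answer: delta = 9.159 mm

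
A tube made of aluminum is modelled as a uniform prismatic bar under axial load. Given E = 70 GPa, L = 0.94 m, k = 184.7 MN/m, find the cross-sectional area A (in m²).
Model: a uniform prismatic bar under axial load, so k = (A·E) / L.
Solve for A: A = (k·L) / E.
Convert to SI units:
  E = 70 GPa = 7 × 10¹⁰ Pa
  k = 184.7 MN/m = 1.847 × 10⁸ N/m
Substitute:
  A = ((1.847 × 10⁸) × 0.94) / (7 × 10¹⁰)
  A = 0.00248 m²
Final answer: A = 0.00248 m²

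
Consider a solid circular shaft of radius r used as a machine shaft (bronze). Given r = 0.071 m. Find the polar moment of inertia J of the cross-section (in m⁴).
Model: a solid circular shaft of radius r, so J = (π·r^4) / 2.
Substitute:
  J = (π × 0.071^4) / 2
  J = 3.992 × 10⁻⁵ m⁴
Final answer: J = 3.992 × 10⁻⁵ m⁴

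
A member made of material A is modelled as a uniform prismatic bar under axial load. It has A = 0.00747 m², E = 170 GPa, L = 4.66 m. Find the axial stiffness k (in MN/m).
Model: a uniform prismatic bar under axial load, so k = (A·E) / L.
Convert to SI units:
  E = 170 GPa = 1.7 × 10¹¹ Pa
Substitute:
  k = (0.00747 × (1.7 × 10¹¹)) / 4.66
  k = 2.725 × 10⁸ N/m
Convert: k = 2.725 × 10⁸ N/m = 272.5 MN/m
Final answer: k = 272.5 MN/m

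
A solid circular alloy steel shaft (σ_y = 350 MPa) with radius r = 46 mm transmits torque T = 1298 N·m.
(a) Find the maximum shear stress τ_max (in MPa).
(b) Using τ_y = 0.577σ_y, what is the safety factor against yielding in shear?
(a) For a solid circular shaft, τ_max = T·r/J with J = π·r^4/2, i.e. τ_max = 2·T / (π·r^3). Convert r = 46 mm = 0.046 m.
  τ_max = (2 × 1298) / (π × 0.046^3) = 8.489 × 10⁶ Pa = 8.489 MPa
(b) τ_y = 0.577 × 350 = 201.95 MPa
  SF = τ_y/τ_max = 201.95 / 8.489 = 23.79
Final answer: (a) τ_max = 8.489 MPa, (b) SF = 23.79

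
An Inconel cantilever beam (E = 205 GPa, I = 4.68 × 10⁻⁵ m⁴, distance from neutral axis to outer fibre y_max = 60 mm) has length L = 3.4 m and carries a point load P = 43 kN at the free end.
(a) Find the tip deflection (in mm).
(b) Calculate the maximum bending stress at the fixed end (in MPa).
(a) Tip deflection of a cantilever with an end point load: δ = P·L^3 / (3·E·I). Convert P = 43 kN = 43000 N, E = 205 GPa = 2.05 × 10¹¹ Pa.
  δ = (43000 × 3.4^3) / (3 × (2.05 × 10¹¹) × (4.68 × 10⁻⁵)) = 0.05872 m = 58.72 mm
(b) Maximum bending moment at the fixed end: M = P·L = 43000 × 3.4 = 146200 N·m. Convert y_max = 60 mm = 0.06 m.
  σ = M·y_max / I = (146200 × 0.06) / (4.68 × 10⁻⁵) = 1.874 × 10⁸ Pa = 187.4 MPa
Final answer: (a) δ = 58.72 mm, (b) σ = 187.4 MPa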